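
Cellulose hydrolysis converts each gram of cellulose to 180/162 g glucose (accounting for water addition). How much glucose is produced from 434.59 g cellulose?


glucose = cellulose * 180/162
= 434.59 * 180/162
= 482.8778 g

482.8778 g


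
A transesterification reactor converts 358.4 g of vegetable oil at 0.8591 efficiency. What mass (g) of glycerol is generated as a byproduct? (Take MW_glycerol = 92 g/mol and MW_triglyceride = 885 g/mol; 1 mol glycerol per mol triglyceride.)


glycerol = oil * conv * (92/885)
= 358.4 * 0.8591 * 92 / 885
= 32.0078 g

32.0078 g


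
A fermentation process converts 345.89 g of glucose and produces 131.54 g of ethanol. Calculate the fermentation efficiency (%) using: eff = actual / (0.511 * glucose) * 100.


Fermentation efficiency = (actual / (0.511 * glucose)) * 100
= (131.54 / (0.511 * 345.89)) * 100
= 74.4216%

74.4216%


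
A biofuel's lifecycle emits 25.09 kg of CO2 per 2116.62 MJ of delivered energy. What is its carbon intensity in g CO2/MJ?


CI = CO2 * 1000 / E
= 25.09 * 1000 / 2116.62
= 11.8538 g CO2/MJ

11.8538 g CO2/MJ


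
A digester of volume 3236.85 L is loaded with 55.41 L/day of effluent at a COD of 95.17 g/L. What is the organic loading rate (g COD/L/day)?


OLR = Q * S / V
= 55.41 * 95.17 / 3236.85
= 1.6292 g/L/day

1.6292 g/L/day


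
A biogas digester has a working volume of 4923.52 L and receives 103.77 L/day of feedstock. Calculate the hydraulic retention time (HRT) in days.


HRT = V / Q
= 4923.52 / 103.77
= 47.4465 days

47.4465 days


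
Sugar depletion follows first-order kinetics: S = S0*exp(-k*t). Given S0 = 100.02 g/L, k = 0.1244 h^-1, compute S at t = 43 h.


S = S0 * exp(-k * t)
S = 100.02 * exp(-0.1244 * 43)
S = 0.4753 g/L

0.4753 g/L


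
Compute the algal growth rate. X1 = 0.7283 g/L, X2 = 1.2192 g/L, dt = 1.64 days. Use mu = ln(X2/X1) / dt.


mu = ln(X2/X1) / dt
= ln(1.2192/0.7283) / 1.64
= 0.3142 per day

0.3142 per day


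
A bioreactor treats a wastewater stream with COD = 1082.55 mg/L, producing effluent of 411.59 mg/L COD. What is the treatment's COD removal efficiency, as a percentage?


eta = (COD_in - COD_out) / COD_in * 100
= (1082.55 - 411.59) / 1082.55 * 100
= 61.9796%

61.9796%


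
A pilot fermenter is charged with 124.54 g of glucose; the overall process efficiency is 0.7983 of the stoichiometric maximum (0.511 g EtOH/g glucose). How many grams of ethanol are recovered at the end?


Actual ethanol: m = 0.511 * 124.54 * 0.7983
m = 50.8038 g

50.8038 g


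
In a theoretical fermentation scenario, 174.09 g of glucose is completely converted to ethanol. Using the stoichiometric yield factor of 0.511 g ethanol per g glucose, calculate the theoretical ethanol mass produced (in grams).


Theoretical ethanol yield: m_EtOH = 0.511 * m_glucose
m_EtOH = 0.511 * 174.09 = 88.9600 g

88.9600 g


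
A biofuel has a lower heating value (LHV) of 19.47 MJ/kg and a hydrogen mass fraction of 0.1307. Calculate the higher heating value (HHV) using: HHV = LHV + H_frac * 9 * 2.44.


HHV = LHV + H_frac * 9 * 2.44
= 19.47 + 0.1307 * 9 * 2.44
= 22.3402 MJ/kg

22.3402 MJ/kg


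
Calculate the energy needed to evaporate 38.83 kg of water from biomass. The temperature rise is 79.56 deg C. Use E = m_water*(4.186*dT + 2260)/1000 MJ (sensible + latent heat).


E = m_water * (4.186 * dT + 2260) / 1000
= 38.83 * (4.186 * 79.56 + 2260) / 1000
= 100.6877 MJ

100.6877 MJ


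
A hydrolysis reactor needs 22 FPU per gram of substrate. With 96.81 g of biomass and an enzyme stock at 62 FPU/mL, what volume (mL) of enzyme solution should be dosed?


V = dosage * m_sub / activity
V = 22 * 96.81 / 62
V = 34.3519 mL

34.3519 mL


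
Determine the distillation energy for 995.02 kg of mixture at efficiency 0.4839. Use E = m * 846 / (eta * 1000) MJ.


E = m * 846 / (eta * 1000)
= 995.02 * 846 / (0.4839 * 1000)
= 1739.5886 MJ

1739.5886 MJ


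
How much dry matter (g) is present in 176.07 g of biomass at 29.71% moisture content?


Wd = Ww * (1 - MC/100)
= 176.07 * (1 - 29.71/100)
= 123.7596 g

123.7596 g


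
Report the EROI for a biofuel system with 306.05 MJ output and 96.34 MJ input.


EROI = E_out / E_in
= 306.05 / 96.34
= 3.1768

3.1768


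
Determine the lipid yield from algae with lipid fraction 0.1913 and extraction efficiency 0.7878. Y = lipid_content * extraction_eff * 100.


Y = lipid_content * extraction_eff * 100
= 0.1913 * 0.7878 * 100
= 15.0706%

15.0706%


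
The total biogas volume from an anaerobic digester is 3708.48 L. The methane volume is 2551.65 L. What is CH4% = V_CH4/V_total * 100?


CH4% = V_CH4 / V_total * 100
= 2551.65 / 3708.48 * 100
= 68.8058%

68.8058%


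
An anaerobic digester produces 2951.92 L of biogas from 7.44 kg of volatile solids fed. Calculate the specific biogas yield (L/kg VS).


Y = V / VS
= 2951.92 / 7.44
= 396.7634 L/kg VS

396.7634 L/kg VS


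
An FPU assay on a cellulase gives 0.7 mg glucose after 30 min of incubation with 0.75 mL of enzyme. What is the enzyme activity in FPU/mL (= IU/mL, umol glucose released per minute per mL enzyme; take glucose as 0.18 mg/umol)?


Activity = glucose_mg / (0.18 mg/umol * V_mL * t_min)
= 0.7 / (0.18 * 0.75 * 30)
= 0.1728 FPU/mL

0.1728 FPU/mL


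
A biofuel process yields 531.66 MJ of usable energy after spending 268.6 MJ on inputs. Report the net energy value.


NEV = E_out - E_in
= 531.66 - 268.6
= 263.0600 MJ

263.0600 MJ


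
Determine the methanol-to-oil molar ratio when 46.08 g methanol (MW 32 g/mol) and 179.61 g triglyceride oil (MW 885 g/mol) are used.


Molar ratio = n_MeOH / n_oil = (MeOH/32) / (oil/885) = (MeOH * 885) / (32 * oil)
= (46.08 * 885) / (32 * 179.61)
= 7.0954

7.0954


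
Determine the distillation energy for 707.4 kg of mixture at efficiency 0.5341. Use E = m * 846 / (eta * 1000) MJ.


E = m * 846 / (eta * 1000)
= 707.4 * 846 / (0.5341 * 1000)
= 1120.5025 MJ

1120.5025 MJ


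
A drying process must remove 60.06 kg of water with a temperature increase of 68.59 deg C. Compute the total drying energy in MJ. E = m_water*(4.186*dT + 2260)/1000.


E = m_water * (4.186 * dT + 2260) / 1000
= 60.06 * (4.186 * 68.59 + 2260) / 1000
= 152.9799 MJ

152.9799 MJ


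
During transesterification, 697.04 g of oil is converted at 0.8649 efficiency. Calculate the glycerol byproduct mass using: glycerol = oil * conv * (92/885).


glycerol = oil * conv * (92/885)
= 697.04 * 0.8649 * 92 / 885
= 62.6712 g

62.6712 g


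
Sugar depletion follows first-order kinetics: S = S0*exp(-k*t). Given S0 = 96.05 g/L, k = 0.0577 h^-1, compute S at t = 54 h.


S = S0 * exp(-k * t)
S = 96.05 * exp(-0.0577 * 54)
S = 4.2591 g/L

4.2591 g/L


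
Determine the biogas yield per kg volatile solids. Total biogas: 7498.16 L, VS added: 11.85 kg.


Y = V / VS
= 7498.16 / 11.85
= 632.7561 L/kg VS

632.7561 L/kg VS


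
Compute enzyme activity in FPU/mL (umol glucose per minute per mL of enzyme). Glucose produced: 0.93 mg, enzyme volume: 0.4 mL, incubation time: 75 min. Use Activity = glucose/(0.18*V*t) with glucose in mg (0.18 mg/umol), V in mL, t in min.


Activity = glucose_mg / (0.18 mg/umol * V_mL * t_min)
= 0.93 / (0.18 * 0.4 * 75)
= 0.1722 FPU/mL

0.1722 FPU/mL


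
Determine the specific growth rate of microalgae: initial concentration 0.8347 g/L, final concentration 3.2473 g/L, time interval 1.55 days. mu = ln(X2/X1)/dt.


mu = ln(X2/X1) / dt
= ln(3.2473/0.8347) / 1.55
= 0.8765 per day

0.8765 per day


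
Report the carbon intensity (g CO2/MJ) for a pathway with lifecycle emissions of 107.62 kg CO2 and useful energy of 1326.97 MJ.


CI = CO2 * 1000 / E
= 107.62 * 1000 / 1326.97
= 81.1021 g CO2/MJ

81.1021 g CO2/MJ


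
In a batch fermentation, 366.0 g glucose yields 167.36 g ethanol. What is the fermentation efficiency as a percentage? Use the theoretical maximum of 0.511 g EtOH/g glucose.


Fermentation efficiency = (actual / (0.511 * glucose)) * 100
= (167.36 / (0.511 * 366.0)) * 100
= 89.4849%

89.4849%


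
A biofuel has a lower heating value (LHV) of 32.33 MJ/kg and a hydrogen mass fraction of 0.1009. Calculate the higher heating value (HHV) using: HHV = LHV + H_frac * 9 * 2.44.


HHV = LHV + H_frac * 9 * 2.44
= 32.33 + 0.1009 * 9 * 2.44
= 34.5458 MJ/kg

34.5458 MJ/kg


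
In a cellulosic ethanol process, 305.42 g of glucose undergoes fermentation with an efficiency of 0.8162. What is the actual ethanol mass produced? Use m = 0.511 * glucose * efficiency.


Actual ethanol: m = 0.511 * 305.42 * 0.8162
m = 127.3840 g

127.3840 g


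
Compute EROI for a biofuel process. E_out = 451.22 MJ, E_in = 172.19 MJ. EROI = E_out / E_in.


EROI = E_out / E_in
= 451.22 / 172.19
= 2.6205

2.6205


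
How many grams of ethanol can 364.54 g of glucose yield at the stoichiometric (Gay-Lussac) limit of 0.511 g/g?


Theoretical ethanol yield: m_EtOH = 0.511 * m_glucose
m_EtOH = 0.511 * 364.54 = 186.2799 g

186.2799 g


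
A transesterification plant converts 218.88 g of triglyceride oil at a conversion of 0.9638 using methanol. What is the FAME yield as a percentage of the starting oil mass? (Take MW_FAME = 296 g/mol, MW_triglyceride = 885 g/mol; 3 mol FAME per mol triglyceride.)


m_FAME = oil * conv * (3 * 296 / 885) = oil * conv * (888/885)
= 218.88 * 0.9638 * 888 / 885
= 211.6717 g
Y = m_FAME / oil * 100 = conv * (888/885) * 100
= 0.9638 * 888 / 885 * 100
= 96.71%

96.71%


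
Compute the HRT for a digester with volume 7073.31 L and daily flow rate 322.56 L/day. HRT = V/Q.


HRT = V / Q
= 7073.31 / 322.56
= 21.9287 days

21.9287 days


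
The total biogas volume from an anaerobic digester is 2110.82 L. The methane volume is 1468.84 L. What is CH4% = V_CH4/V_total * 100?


CH4% = V_CH4 / V_total * 100
= 1468.84 / 2110.82 * 100
= 69.5862%

69.5862%


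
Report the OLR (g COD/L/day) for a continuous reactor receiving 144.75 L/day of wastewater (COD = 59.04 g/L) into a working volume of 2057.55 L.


OLR = Q * S / V
= 144.75 * 59.04 / 2057.55
= 4.1535 g/L/day

4.1535 g/L/day


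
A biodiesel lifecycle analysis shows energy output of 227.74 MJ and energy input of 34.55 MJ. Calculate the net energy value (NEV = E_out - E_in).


NEV = E_out - E_in
= 227.74 - 34.55
= 193.1900 MJ

193.1900 MJ


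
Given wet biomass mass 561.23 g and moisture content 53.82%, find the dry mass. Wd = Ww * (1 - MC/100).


Wd = Ww * (1 - MC/100)
= 561.23 * (1 - 53.82/100)
= 259.1760 g

259.1760 g


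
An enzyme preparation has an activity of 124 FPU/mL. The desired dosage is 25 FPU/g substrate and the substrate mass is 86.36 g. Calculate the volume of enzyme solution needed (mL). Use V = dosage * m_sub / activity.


V = dosage * m_sub / activity
V = 25 * 86.36 / 124
V = 17.4113 mL

17.4113 mL


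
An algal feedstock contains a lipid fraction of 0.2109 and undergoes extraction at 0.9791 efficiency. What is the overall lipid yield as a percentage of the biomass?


Y = lipid_content * extraction_eff * 100
= 0.2109 * 0.9791 * 100
= 20.6492%

20.6492%


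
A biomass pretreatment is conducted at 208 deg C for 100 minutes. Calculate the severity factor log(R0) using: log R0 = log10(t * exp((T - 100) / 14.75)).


logR0 = log10(t * exp((T - 100) / 14.75))
= log10(100 * exp((208 - 100) / 14.75))
= 5.1799

5.1799


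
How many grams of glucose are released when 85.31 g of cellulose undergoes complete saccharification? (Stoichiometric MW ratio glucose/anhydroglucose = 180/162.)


glucose = cellulose * 180/162
= 85.31 * 180/162
= 94.7889 g

94.7889 g


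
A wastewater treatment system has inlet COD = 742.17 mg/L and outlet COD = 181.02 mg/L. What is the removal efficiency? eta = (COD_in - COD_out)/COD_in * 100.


eta = (COD_in - COD_out) / COD_in * 100
= (742.17 - 181.02) / 742.17 * 100
= 75.6094%

75.6094%


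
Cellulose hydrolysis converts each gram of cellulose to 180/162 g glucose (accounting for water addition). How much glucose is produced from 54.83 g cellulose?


glucose = cellulose * 180/162
= 54.83 * 180/162
= 60.9222 g

60.9222 g


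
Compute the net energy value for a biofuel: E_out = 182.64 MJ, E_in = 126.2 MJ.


NEV = E_out - E_in
= 182.64 - 126.2
= 56.4400 MJ

56.4400 MJ


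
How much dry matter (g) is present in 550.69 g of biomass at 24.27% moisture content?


Wd = Ww * (1 - MC/100)
= 550.69 * (1 - 24.27/100)
= 417.0375 g

417.0375 g


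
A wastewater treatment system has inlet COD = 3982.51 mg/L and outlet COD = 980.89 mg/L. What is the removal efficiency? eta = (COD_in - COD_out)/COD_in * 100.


eta = (COD_in - COD_out) / COD_in * 100
= (3982.51 - 980.89) / 3982.51 * 100
= 75.3701%

75.3701%


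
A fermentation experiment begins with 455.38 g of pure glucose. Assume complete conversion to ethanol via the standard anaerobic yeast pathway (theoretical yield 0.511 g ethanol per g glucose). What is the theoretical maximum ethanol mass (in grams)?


Theoretical ethanol yield: m_EtOH = 0.511 * m_glucose
m_EtOH = 0.511 * 455.38 = 232.6992 g

232.6992 g


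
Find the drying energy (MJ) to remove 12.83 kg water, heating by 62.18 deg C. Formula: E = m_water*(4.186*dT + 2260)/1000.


E = m_water * (4.186 * dT + 2260) / 1000
= 12.83 * (4.186 * 62.18 + 2260) / 1000
= 32.3353 MJ

32.3353 MJ


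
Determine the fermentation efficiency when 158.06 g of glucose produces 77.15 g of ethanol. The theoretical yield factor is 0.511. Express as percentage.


Fermentation efficiency = (actual / (0.511 * glucose)) * 100
= (77.15 / (0.511 * 158.06)) * 100
= 95.5197%

95.5197%


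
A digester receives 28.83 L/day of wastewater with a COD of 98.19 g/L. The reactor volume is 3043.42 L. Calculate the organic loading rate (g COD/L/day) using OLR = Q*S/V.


OLR = Q * S / V
= 28.83 * 98.19 / 3043.42
= 0.9301 g/L/day

0.9301 g/L/day


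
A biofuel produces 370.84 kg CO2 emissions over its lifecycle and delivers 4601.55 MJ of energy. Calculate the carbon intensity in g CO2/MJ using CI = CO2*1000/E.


CI = CO2 * 1000 / E
= 370.84 * 1000 / 4601.55
= 80.5902 g CO2/MJ

80.5902 g CO2/MJ


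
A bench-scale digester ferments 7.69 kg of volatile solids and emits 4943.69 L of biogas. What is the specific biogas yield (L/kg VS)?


Y = V / VS
= 4943.69 / 7.69
= 642.8726 L/kg VS

642.8726 L/kg VS


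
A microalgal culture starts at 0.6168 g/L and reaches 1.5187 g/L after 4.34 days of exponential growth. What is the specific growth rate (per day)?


mu = ln(X2/X1) / dt
= ln(1.5187/0.6168) / 4.34
= 0.2076 per day

0.2076 per day


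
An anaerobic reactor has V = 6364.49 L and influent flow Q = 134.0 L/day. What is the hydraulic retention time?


HRT = V / Q
= 6364.49 / 134.0
= 47.4962 days

47.4962 days


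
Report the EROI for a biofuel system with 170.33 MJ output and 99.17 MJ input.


EROI = E_out / E_in
= 170.33 / 99.17
= 1.7176

1.7176


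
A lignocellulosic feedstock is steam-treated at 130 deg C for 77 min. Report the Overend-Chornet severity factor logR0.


logR0 = log10(t * exp((T - 100) / 14.75))
= log10(77 * exp((130 - 100) / 14.75))
= 2.7698

2.7698


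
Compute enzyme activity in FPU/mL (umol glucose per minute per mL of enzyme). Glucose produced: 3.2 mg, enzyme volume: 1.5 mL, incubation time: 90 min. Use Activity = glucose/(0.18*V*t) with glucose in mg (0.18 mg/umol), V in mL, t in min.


Activity = glucose_mg / (0.18 mg/umol * V_mL * t_min)
= 3.2 / (0.18 * 1.5 * 90)
= 0.1317 FPU/mL

0.1317 FPU/mL


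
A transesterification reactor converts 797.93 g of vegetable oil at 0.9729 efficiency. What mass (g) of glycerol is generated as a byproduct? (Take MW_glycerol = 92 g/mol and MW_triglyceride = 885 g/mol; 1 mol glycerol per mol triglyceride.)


glycerol = oil * conv * (92/885)
= 797.93 * 0.9729 * 92 / 885
= 80.7007 g

80.7007 g


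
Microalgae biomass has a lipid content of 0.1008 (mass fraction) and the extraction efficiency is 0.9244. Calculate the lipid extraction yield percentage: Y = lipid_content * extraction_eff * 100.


Y = lipid_content * extraction_eff * 100
= 0.1008 * 0.9244 * 100
= 9.3180%

9.3180%


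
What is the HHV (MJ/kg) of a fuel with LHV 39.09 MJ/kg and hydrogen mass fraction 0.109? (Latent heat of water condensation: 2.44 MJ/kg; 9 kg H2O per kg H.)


HHV = LHV + H_frac * 9 * 2.44
= 39.09 + 0.109 * 9 * 2.44
= 41.4836 MJ/kg

41.4836 MJ/kg


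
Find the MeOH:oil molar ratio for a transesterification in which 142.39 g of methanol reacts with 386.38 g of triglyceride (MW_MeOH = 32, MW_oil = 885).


Molar ratio = n_MeOH / n_oil = (MeOH/32) / (oil/885) = (MeOH * 885) / (32 * oil)
= (142.39 * 885) / (32 * 386.38)
= 10.1920

10.1920


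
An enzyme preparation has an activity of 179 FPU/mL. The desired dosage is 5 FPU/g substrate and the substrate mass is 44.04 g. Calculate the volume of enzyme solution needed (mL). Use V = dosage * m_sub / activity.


V = dosage * m_sub / activity
V = 5 * 44.04 / 179
V = 1.2302 mL

1.2302 mL


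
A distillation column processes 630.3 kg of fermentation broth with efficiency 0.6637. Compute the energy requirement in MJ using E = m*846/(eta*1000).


E = m * 846 / (eta * 1000)
= 630.3 * 846 / (0.6637 * 1000)
= 803.4259 MJ

803.4259 MJ


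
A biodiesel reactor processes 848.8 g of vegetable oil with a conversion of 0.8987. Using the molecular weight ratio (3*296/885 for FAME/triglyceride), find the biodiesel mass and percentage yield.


m_FAME = oil * conv * (3 * 296 / 885) = oil * conv * (888/885)
= 848.8 * 0.8987 * 888 / 885
= 765.4024 g
Y = m_FAME / oil * 100 = conv * (888/885) * 100
= 0.8987 * 888 / 885 * 100
= 90.17%

765.4024 g FAME; Y = 90.17%


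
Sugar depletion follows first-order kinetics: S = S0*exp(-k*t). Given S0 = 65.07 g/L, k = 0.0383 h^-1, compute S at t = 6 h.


S = S0 * exp(-k * t)
S = 65.07 * exp(-0.0383 * 6)
S = 51.7106 g/L

51.7106 g/L


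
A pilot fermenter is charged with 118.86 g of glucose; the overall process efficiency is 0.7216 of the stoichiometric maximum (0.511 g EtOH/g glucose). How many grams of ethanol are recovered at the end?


Actual ethanol: m = 0.511 * 118.86 * 0.7216
m = 43.8282 g

43.8282 g


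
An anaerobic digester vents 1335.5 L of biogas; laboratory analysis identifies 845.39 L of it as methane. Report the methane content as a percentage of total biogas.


CH4% = V_CH4 / V_total * 100
= 845.39 / 1335.5 * 100
= 63.3014%

63.3014%


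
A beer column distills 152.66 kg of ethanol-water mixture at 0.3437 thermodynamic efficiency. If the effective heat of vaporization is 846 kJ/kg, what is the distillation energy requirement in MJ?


E = m * 846 / (eta * 1000)
= 152.66 * 846 / (0.3437 * 1000)
= 375.7648 MJ

375.7648 MJ


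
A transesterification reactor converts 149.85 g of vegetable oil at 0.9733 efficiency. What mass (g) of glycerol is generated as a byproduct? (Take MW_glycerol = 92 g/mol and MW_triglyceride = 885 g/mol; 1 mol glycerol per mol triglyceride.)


glycerol = oil * conv * (92/885)
= 149.85 * 0.9733 * 92 / 885
= 15.1617 g

15.1617 g


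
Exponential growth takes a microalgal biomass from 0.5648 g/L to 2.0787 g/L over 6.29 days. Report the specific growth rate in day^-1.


mu = ln(X2/X1) / dt
= ln(2.0787/0.5648) / 6.29
= 0.2072 per day

0.2072 per day


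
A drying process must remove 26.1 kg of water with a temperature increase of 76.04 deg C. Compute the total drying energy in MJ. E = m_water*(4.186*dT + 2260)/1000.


E = m_water * (4.186 * dT + 2260) / 1000
= 26.1 * (4.186 * 76.04 + 2260) / 1000
= 67.2937 MJ

67.2937 MJ


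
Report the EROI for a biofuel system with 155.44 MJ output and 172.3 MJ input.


EROI = E_out / E_in
= 155.44 / 172.3
= 0.9021

0.9021


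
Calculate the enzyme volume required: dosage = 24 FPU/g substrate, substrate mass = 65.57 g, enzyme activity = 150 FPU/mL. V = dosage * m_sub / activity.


V = dosage * m_sub / activity
V = 24 * 65.57 / 150
V = 10.4912 mL

10.4912 mL


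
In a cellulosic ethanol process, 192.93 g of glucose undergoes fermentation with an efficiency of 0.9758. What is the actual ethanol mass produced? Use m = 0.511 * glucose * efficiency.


Actual ethanol: m = 0.511 * 192.93 * 0.9758
m = 96.2014 g

96.2014 g


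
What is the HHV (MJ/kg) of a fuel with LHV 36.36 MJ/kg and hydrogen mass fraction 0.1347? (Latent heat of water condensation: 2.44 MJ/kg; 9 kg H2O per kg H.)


HHV = LHV + H_frac * 9 * 2.44
= 36.36 + 0.1347 * 9 * 2.44
= 39.3180 MJ/kg

39.3180 MJ/kg


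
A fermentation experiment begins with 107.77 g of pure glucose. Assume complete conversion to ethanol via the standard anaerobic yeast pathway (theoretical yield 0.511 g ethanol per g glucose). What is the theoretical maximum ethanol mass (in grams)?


Theoretical ethanol yield: m_EtOH = 0.511 * m_glucose
m_EtOH = 0.511 * 107.77 = 55.0705 g

55.0705 g


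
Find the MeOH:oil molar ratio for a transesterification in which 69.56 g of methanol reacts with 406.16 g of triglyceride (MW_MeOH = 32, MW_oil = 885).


Molar ratio = n_MeOH / n_oil = (MeOH/32) / (oil/885) = (MeOH * 885) / (32 * oil)
= (69.56 * 885) / (32 * 406.16)
= 4.7365

4.7365


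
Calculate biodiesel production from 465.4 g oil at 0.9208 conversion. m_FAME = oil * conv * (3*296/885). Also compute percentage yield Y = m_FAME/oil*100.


m_FAME = oil * conv * (3 * 296 / 885) = oil * conv * (888/885)
= 465.4 * 0.9208 * 888 / 885
= 429.9930 g
Y = m_FAME / oil * 100 = conv * (888/885) * 100
= 0.9208 * 888 / 885 * 100
= 92.39%

429.9930 g FAME; Y = 92.39%


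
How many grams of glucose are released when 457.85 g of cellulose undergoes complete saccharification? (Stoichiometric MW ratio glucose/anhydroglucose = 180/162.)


glucose = cellulose * 180/162
= 457.85 * 180/162
= 508.7222 g

508.7222 g


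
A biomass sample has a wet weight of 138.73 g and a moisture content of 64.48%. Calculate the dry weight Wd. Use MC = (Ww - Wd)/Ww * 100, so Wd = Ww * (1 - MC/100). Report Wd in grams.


Wd = Ww * (1 - MC/100)
= 138.73 * (1 - 64.48/100)
= 49.2769 g

49.2769 g


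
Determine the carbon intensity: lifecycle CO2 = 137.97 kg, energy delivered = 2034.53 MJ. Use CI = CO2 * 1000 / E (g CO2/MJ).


CI = CO2 * 1000 / E
= 137.97 * 1000 / 2034.53
= 67.8142 g CO2/MJ

67.8142 g CO2/MJ


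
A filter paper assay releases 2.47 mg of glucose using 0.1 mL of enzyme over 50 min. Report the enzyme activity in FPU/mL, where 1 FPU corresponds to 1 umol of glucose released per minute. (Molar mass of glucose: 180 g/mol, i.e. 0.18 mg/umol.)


Activity = glucose_mg / (0.18 mg/umol * V_mL * t_min)
= 2.47 / (0.18 * 0.1 * 50)
= 2.7444 FPU/mL

2.7444 FPU/mL


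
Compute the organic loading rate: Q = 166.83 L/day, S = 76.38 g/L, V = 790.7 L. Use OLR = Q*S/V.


OLR = Q * S / V
= 166.83 * 76.38 / 790.7
= 16.1154 g/L/day

16.1154 g/L/day


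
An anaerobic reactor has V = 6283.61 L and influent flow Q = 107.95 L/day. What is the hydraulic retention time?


HRT = V / Q
= 6283.61 / 107.95
= 58.2085 days

58.2085 days


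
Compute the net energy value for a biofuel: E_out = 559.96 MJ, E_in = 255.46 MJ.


NEV = E_out - E_in
= 559.96 - 255.46
= 304.5000 MJ

304.5000 MJ


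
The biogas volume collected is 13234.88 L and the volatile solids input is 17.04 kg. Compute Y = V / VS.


Y = V / VS
= 13234.88 / 17.04
= 776.6948 L/kg VS

776.6948 L/kg VS


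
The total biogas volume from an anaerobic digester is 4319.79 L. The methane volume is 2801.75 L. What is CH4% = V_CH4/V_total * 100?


CH4% = V_CH4 / V_total * 100
= 2801.75 / 4319.79 * 100
= 64.8585%

64.8585%


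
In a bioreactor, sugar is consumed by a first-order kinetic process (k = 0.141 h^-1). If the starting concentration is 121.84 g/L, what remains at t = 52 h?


S = S0 * exp(-k * t)
S = 121.84 * exp(-0.141 * 52)
S = 0.0797 g/L

0.0797 g/L


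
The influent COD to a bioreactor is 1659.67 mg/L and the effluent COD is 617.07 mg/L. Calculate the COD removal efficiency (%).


eta = (COD_in - COD_out) / COD_in * 100
= (1659.67 - 617.07) / 1659.67 * 100
= 62.8197%

62.8197%


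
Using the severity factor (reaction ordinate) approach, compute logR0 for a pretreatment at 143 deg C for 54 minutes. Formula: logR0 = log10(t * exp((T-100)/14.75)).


logR0 = log10(t * exp((T - 100) / 14.75))
= log10(54 * exp((143 - 100) / 14.75))
= 2.9985

2.9985


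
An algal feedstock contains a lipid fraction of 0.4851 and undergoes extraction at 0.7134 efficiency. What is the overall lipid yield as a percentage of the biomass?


Y = lipid_content * extraction_eff * 100
= 0.4851 * 0.7134 * 100
= 34.6070%

34.6070%


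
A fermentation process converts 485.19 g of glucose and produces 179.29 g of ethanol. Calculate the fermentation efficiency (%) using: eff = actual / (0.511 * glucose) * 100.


Fermentation efficiency = (actual / (0.511 * glucose)) * 100
= (179.29 / (0.511 * 485.19)) * 100
= 72.3142%

72.3142%


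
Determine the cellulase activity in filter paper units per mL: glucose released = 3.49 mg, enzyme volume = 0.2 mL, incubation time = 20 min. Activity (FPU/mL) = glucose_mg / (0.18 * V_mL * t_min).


Activity = glucose_mg / (0.18 mg/umol * V_mL * t_min)
= 3.49 / (0.18 * 0.2 * 20)
= 4.8472 FPU/mL

4.8472 FPU/mL


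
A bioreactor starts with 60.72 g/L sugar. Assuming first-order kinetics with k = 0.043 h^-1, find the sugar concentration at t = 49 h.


S = S0 * exp(-k * t)
S = 60.72 * exp(-0.043 * 49)
S = 7.3837 g/L

7.3837 g/L


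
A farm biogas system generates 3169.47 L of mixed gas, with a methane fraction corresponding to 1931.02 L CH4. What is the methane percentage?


CH4% = V_CH4 / V_total * 100
= 1931.02 / 3169.47 * 100
= 60.9256%

60.9256%


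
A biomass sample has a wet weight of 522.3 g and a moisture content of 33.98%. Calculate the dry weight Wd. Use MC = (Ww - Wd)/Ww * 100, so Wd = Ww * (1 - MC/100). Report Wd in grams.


Wd = Ww * (1 - MC/100)
= 522.3 * (1 - 33.98/100)
= 344.8225 g

344.8225 g


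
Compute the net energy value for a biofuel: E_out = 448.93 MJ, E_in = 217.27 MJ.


NEV = E_out - E_in
= 448.93 - 217.27
= 231.6600 MJ

231.6600 MJ


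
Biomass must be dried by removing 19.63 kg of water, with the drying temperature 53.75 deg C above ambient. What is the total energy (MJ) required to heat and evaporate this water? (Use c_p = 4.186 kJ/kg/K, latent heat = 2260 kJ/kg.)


E = m_water * (4.186 * dT + 2260) / 1000
= 19.63 * (4.186 * 53.75 + 2260) / 1000
= 48.7805 MJ

48.7805 MJ


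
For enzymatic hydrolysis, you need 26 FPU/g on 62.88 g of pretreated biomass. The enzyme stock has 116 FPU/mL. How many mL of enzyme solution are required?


V = dosage * m_sub / activity
V = 26 * 62.88 / 116
V = 14.0938 mL

14.0938 mL


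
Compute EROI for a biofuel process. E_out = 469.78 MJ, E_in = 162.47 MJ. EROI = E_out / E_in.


EROI = E_out / E_in
= 469.78 / 162.47
= 2.8915

2.8915


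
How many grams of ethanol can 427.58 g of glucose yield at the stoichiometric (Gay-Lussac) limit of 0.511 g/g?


Theoretical ethanol yield: m_EtOH = 0.511 * m_glucose
m_EtOH = 0.511 * 427.58 = 218.4934 g

218.4934 g


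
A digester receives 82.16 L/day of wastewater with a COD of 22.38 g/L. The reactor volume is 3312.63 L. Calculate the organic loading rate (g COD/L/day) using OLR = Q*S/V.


OLR = Q * S / V
= 82.16 * 22.38 / 3312.63
= 0.5551 g/L/day

0.5551 g/L/day


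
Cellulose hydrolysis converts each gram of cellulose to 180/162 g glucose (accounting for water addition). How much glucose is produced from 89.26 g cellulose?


glucose = cellulose * 180/162
= 89.26 * 180/162
= 99.1778 g

99.1778 g


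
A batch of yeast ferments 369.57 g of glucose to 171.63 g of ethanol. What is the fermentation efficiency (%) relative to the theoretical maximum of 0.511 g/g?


Fermentation efficiency = (actual / (0.511 * glucose)) * 100
= (171.63 / (0.511 * 369.57)) * 100
= 90.8815%

90.8815%


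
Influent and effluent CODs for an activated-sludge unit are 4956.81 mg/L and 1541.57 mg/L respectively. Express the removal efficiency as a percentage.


eta = (COD_in - COD_out) / COD_in * 100
= (4956.81 - 1541.57) / 4956.81 * 100
= 68.9000%

68.9000%


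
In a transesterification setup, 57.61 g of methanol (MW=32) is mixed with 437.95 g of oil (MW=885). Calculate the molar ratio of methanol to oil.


Molar ratio = n_MeOH / n_oil = (MeOH/32) / (oil/885) = (MeOH * 885) / (32 * oil)
= (57.61 * 885) / (32 * 437.95)
= 3.6380

3.6380


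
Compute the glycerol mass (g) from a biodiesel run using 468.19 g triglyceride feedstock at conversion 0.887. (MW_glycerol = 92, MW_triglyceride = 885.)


glycerol = oil * conv * (92/885)
= 468.19 * 0.887 * 92 / 885
= 43.1708 g

43.1708 g


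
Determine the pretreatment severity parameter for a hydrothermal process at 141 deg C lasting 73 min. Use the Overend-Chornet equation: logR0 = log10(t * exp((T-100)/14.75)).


logR0 = log10(t * exp((T - 100) / 14.75))
= log10(73 * exp((141 - 100) / 14.75))
= 3.0705

3.0705


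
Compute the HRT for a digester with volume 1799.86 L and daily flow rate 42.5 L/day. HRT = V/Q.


HRT = V / Q
= 1799.86 / 42.5
= 42.3496 days

42.3496 days


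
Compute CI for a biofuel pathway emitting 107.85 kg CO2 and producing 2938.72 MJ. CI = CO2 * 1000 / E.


CI = CO2 * 1000 / E
= 107.85 * 1000 / 2938.72
= 36.6997 g CO2/MJ

36.6997 g CO2/MJ


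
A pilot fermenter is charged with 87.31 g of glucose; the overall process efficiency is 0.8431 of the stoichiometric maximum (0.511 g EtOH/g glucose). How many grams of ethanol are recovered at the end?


Actual ethanol: m = 0.511 * 87.31 * 0.8431
m = 37.6153 g

37.6153 g


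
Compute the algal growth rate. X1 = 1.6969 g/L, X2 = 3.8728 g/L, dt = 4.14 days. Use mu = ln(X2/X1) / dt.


mu = ln(X2/X1) / dt
= ln(3.8728/1.6969) / 4.14
= 0.1993 per day

0.1993 per day


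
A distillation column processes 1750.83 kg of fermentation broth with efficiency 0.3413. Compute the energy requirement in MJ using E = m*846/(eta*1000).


E = m * 846 / (eta * 1000)
= 1750.83 * 846 / (0.3413 * 1000)
= 4339.8833 MJ

4339.8833 MJ


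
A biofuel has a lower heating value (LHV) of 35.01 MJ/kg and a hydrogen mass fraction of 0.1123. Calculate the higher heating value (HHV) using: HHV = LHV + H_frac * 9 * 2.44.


HHV = LHV + H_frac * 9 * 2.44
= 35.01 + 0.1123 * 9 * 2.44
= 37.4761 MJ/kg

37.4761 MJ/kg


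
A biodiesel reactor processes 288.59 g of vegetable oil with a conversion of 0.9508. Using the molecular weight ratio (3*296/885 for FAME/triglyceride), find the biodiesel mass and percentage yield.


m_FAME = oil * conv * (3 * 296 / 885) = oil * conv * (888/885)
= 288.59 * 0.9508 * 888 / 885
= 275.3215 g
Y = m_FAME / oil * 100 = conv * (888/885) * 100
= 0.9508 * 888 / 885 * 100
= 95.40%

275.3215 g FAME; Y = 95.40%


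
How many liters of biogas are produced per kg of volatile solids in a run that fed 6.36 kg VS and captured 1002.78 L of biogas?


Y = V / VS
= 1002.78 / 6.36
= 157.6698 L/kg VS

157.6698 L/kg VS


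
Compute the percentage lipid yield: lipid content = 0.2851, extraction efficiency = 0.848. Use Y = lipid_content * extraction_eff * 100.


Y = lipid_content * extraction_eff * 100
= 0.2851 * 0.848 * 100
= 24.1765%

24.1765%


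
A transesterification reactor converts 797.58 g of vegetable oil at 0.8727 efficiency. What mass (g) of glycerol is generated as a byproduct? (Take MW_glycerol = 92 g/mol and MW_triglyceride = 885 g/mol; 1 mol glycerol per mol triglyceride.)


glycerol = oil * conv * (92/885)
= 797.58 * 0.8727 * 92 / 885
= 72.3575 g

72.3575 g


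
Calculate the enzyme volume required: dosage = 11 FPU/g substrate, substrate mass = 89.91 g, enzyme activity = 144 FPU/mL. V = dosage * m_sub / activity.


V = dosage * m_sub / activity
V = 11 * 89.91 / 144
V = 6.8681 mL

6.8681 mL


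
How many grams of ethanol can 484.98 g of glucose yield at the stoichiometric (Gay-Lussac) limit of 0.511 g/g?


Theoretical ethanol yield: m_EtOH = 0.511 * m_glucose
m_EtOH = 0.511 * 484.98 = 247.8248 g

247.8248 g


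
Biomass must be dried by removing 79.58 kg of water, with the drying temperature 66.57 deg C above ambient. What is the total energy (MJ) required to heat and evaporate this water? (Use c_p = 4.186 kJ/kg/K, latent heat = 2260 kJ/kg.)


E = m_water * (4.186 * dT + 2260) / 1000
= 79.58 * (4.186 * 66.57 + 2260) / 1000
= 202.0267 MJ

202.0267 MJ


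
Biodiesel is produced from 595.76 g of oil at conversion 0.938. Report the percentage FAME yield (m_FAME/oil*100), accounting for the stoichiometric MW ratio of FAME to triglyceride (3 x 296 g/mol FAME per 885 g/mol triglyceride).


m_FAME = oil * conv * (3 * 296 / 885) = oil * conv * (888/885)
= 595.76 * 0.938 * 888 / 885
= 560.7172 g
Y = m_FAME / oil * 100 = conv * (888/885) * 100
= 0.938 * 888 / 885 * 100
= 94.12%

94.12%


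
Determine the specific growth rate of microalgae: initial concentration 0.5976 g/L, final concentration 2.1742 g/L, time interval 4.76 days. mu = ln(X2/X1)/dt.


mu = ln(X2/X1) / dt
= ln(2.1742/0.5976) / 4.76
= 0.2713 per day

0.2713 per day


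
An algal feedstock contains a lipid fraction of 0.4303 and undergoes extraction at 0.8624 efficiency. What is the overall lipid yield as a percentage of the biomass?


Y = lipid_content * extraction_eff * 100
= 0.4303 * 0.8624 * 100
= 37.1091%

37.1091%


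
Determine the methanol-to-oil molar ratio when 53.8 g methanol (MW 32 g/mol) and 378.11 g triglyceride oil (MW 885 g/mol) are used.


Molar ratio = n_MeOH / n_oil = (MeOH/32) / (oil/885) = (MeOH * 885) / (32 * oil)
= (53.8 * 885) / (32 * 378.11)
= 3.9351

3.9351


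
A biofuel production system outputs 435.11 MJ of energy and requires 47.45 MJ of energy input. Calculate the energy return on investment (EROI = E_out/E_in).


EROI = E_out / E_in
= 435.11 / 47.45
= 9.1699

9.1699


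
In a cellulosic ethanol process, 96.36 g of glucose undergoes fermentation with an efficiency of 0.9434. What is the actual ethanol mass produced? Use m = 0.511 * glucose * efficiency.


Actual ethanol: m = 0.511 * 96.36 * 0.9434
m = 46.4530 g

46.4530 g


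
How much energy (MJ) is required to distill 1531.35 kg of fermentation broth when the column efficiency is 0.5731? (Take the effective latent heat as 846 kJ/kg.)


E = m * 846 / (eta * 1000)
= 1531.35 * 846 / (0.5731 * 1000)
= 2260.5516 MJ

2260.5516 MJ


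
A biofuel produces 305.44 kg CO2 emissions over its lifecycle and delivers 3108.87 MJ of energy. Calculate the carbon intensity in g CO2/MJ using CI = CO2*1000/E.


CI = CO2 * 1000 / E
= 305.44 * 1000 / 3108.87
= 98.2479 g CO2/MJ

98.2479 g CO2/MJ


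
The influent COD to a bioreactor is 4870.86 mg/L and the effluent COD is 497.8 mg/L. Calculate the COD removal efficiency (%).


eta = (COD_in - COD_out) / COD_in * 100
= (4870.86 - 497.8) / 4870.86 * 100
= 89.7800%

89.7800%


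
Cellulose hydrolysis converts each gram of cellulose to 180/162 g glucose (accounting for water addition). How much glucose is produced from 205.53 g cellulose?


glucose = cellulose * 180/162
= 205.53 * 180/162
= 228.3667 g

228.3667 g


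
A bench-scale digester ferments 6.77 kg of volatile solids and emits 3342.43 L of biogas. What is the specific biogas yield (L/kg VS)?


Y = V / VS
= 3342.43 / 6.77
= 493.7120 L/kg VS

493.7120 L/kg VS


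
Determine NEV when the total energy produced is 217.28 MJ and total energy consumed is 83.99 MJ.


NEV = E_out - E_in
= 217.28 - 83.99
= 133.2900 MJ

133.2900 MJ


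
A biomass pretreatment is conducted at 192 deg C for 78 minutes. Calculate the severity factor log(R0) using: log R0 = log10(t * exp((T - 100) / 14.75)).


logR0 = log10(t * exp((T - 100) / 14.75))
= log10(78 * exp((192 - 100) / 14.75))
= 4.6009

4.6009


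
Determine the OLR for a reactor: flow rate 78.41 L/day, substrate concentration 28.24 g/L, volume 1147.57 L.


OLR = Q * S / V
= 78.41 * 28.24 / 1147.57
= 1.9296 g/L/day

1.9296 g/L/day


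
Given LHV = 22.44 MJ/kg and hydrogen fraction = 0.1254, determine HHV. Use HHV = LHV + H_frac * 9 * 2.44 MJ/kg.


HHV = LHV + H_frac * 9 * 2.44
= 22.44 + 0.1254 * 9 * 2.44
= 25.1938 MJ/kg

25.1938 MJ/kg


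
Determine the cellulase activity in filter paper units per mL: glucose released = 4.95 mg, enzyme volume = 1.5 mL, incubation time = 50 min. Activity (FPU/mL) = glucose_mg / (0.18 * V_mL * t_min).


Activity = glucose_mg / (0.18 mg/umol * V_mL * t_min)
= 4.95 / (0.18 * 1.5 * 50)
= 0.3667 FPU/mL

0.3667 FPU/mL


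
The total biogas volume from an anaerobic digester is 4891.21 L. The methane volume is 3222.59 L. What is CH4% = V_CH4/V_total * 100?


CH4% = V_CH4 / V_total * 100
= 3222.59 / 4891.21 * 100
= 65.8853%

65.8853%


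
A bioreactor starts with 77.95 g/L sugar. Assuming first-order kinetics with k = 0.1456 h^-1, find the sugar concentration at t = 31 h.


S = S0 * exp(-k * t)
S = 77.95 * exp(-0.1456 * 31)
S = 0.8542 g/L

0.8542 g/L


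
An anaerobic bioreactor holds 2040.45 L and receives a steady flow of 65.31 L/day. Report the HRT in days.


HRT = V / Q
= 2040.45 / 65.31
= 31.2425 days

31.2425 days


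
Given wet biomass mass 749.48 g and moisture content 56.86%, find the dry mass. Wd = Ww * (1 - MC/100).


Wd = Ww * (1 - MC/100)
= 749.48 * (1 - 56.86/100)
= 323.3257 g

323.3257 g


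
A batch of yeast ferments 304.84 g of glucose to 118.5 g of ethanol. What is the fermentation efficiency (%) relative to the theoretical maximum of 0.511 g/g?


Fermentation efficiency = (actual / (0.511 * glucose)) * 100
= (118.5 / (0.511 * 304.84)) * 100
= 76.0721%

76.0721%


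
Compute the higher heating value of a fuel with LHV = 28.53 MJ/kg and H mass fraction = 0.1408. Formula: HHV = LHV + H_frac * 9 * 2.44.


HHV = LHV + H_frac * 9 * 2.44
= 28.53 + 0.1408 * 9 * 2.44
= 31.6220 MJ/kg

31.6220 MJ/kg


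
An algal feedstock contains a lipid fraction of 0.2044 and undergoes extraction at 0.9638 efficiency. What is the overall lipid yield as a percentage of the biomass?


Y = lipid_content * extraction_eff * 100
= 0.2044 * 0.9638 * 100
= 19.7001%

19.7001%


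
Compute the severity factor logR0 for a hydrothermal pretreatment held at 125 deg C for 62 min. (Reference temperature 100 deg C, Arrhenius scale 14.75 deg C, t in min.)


logR0 = log10(t * exp((T - 100) / 14.75))
= log10(62 * exp((125 - 100) / 14.75))
= 2.5285

2.5285


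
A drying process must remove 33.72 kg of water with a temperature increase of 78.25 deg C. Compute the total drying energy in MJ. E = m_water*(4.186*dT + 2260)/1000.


E = m_water * (4.186 * dT + 2260) / 1000
= 33.72 * (4.186 * 78.25 + 2260) / 1000
= 87.2523 MJ

87.2523 MJ


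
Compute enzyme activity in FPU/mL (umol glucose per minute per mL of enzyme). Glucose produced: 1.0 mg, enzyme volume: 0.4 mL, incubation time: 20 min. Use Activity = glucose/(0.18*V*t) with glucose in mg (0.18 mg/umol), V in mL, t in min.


Activity = glucose_mg / (0.18 mg/umol * V_mL * t_min)
= 1.0 / (0.18 * 0.4 * 20)
= 0.6944 FPU/mL

0.6944 FPU/mL


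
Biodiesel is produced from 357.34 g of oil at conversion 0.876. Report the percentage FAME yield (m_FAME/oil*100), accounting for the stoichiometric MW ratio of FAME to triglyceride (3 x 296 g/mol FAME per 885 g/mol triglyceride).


m_FAME = oil * conv * (3 * 296 / 885) = oil * conv * (888/885)
= 357.34 * 0.876 * 888 / 885
= 314.0910 g
Y = m_FAME / oil * 100 = conv * (888/885) * 100
= 0.876 * 888 / 885 * 100
= 87.90%

87.90%


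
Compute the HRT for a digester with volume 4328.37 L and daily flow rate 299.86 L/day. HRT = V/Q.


HRT = V / Q
= 4328.37 / 299.86
= 14.4346 days

14.4346 days


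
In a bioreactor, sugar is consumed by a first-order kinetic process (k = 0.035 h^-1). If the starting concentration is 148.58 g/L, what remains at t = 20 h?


S = S0 * exp(-k * t)
S = 148.58 * exp(-0.035 * 20)
S = 73.7826 g/L

73.7826 g/L
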